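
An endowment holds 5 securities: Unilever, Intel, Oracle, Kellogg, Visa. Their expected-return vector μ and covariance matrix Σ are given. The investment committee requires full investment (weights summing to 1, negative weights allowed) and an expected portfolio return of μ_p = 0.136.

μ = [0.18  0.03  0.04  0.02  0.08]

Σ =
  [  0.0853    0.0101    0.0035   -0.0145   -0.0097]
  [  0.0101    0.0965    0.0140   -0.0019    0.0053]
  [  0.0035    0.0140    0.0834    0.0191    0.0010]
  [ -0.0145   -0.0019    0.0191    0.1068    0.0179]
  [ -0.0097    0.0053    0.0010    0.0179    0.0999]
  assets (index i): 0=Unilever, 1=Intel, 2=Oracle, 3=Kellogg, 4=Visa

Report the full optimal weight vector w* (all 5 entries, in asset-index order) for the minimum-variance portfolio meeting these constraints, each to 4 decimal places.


0.6194  -0.0181  0.0751  0.0641  0.2594

u=Σ⁻¹μ = [2.2564  -0.0185  0.3135  0.2749  0.9685]
v=Σ⁻¹𝟙 = [12.9609  7.4674  8.1968  8.2285  9.3159]
a=μᵀu=0.501110  b=𝟙ᵀu=3.794704  c=𝟙ᵀv=46.169521  D=ac−b²=8.736218
λ₁=(c·0.136−b)/D = (46.169521·0.136−3.794704)/8.736218 = 0.284374
λ₂=(a−b·0.136)/D = (0.501110−3.794704·0.136)/8.736218 = -0.001714
w* = 0.284374·u + -0.001714·v:
  w_0 = 0.284374·2.2564 + -0.001714·12.9609 = 0.6194  (Unilever)
  w_1 = 0.284374·-0.0185 + -0.001714·7.4674 = -0.0181  (Intel)
  w_2 = 0.284374·0.3135 + -0.001714·8.1968 = 0.0751  (Oracle)
  w_3 = 0.284374·0.2749 + -0.001714·8.2285 = 0.0641  (Kellogg)
  w_4 = 0.284374·0.9685 + -0.001714·9.3159 = 0.2594  (Visa)
Σw_i=1.0000  μᵀw=0.1360
σ²=wᵀΣw=λ₁·μ_p+λ₂ = 0.284374·0.136 + -0.001714 = 0.036961 ≈ 0.0370


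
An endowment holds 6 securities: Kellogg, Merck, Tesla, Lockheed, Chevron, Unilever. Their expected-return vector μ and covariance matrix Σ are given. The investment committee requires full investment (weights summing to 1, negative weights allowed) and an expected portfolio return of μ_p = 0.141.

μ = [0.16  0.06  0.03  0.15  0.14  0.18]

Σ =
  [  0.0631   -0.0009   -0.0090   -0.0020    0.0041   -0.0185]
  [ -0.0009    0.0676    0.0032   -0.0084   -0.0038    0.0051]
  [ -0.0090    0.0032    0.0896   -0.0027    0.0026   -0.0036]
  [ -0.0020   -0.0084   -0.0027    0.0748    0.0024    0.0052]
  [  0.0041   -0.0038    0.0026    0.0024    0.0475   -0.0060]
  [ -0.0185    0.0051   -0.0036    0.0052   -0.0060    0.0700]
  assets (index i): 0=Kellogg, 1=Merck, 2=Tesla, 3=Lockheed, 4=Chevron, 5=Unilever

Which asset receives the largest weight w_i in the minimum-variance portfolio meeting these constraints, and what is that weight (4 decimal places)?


Kellogg (0.2471)

x=Σ⁻¹μ = [3.5789  1.0335  0.7711  1.8971  3.0380  3.6011]
y=Σ⁻¹𝟙 = [23.1379  15.8583  13.5537  14.1269  21.4876  20.7348]
a=μᵀx=2.015852  b=𝟙ᵀx=13.919733  c=𝟙ᵀy=108.899237  D=ac−b²=25.765721
λ₁=(c·0.141−b)/D = (108.899237·0.141−13.919733)/25.765721 = 0.055696
λ₂=(a−b·0.141)/D = (2.015852−13.919733·0.141)/25.765721 = 0.002064
w* = 0.055696·x + 0.002064·y:
  w_0 = 0.055696·3.5789 + 0.002064·23.1379 = 0.2471  (Kellogg)
  w_1 = 0.055696·1.0335 + 0.002064·15.8583 = 0.0903  (Merck)
  w_2 = 0.055696·0.7711 + 0.002064·13.5537 = 0.0709  (Tesla)
  w_3 = 0.055696·1.8971 + 0.002064·14.1269 = 0.1348  (Lockheed)
  w_4 = 0.055696·3.0380 + 0.002064·21.4876 = 0.2135  (Chevron)
  w_5 = 0.055696·3.6011 + 0.002064·20.7348 = 0.2434  (Unilever)
Σw_i=1.0000  μᵀw=0.1410
σ²=wᵀΣw=λ₁·μ_p+λ₂ = 0.055696·0.141 + 0.002064 = 0.009917 ≈ 0.0099


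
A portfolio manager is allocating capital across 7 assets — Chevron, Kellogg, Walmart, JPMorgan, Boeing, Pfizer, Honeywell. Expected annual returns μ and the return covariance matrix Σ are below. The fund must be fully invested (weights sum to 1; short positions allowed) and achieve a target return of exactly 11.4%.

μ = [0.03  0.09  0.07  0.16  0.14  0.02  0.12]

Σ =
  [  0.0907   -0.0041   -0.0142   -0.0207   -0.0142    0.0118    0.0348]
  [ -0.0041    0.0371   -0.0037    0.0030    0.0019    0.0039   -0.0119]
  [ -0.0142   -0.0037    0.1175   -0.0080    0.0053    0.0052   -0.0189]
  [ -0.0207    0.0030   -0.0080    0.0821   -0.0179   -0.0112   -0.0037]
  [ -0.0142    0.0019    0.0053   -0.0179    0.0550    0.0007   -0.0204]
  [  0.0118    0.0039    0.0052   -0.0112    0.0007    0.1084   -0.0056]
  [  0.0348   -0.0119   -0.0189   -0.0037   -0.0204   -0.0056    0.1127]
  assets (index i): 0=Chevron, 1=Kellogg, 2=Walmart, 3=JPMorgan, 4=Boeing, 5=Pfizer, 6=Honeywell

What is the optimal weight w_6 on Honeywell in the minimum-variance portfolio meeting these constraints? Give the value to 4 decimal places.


g=Σ⁻¹μ = [1.2846  2.8233  1.1939  3.4191  4.5595  0.3192  2.1199]
h=Σ⁻¹𝟙 = [18.8701  30.8196  14.2454  26.8366  35.3217  8.7707  16.4001]
a=μᵀg=1.822356  b=𝟙ᵀg=15.719362  c=𝟙ᵀh=151.264144  D=ac−b²=28.558711
λ₁=(c·0.114−b)/D = (151.264144·0.114−15.719362)/28.558711 = 0.053390
λ₂=(a−b·0.114)/D = (1.822356−15.719362·0.114)/28.558711 = 0.001063
w* = 0.053390·g + 0.001063·h:
  w_0 = 0.053390·1.2846 + 0.001063·18.8701 = 0.0886  (Chevron)
  w_1 = 0.053390·2.8233 + 0.001063·30.8196 = 0.1835  (Kellogg)
  w_2 = 0.053390·1.1939 + 0.001063·14.2454 = 0.0789  (Walmart)
  w_3 = 0.053390·3.4191 + 0.001063·26.8366 = 0.2111  (JPMorgan)
  w_4 = 0.053390·4.5595 + 0.001063·35.3217 = 0.2810  (Boeing)
  w_5 = 0.053390·0.3192 + 0.001063·8.7707 = 0.0264  (Pfizer)
  w_6 = 0.053390·2.1199 + 0.001063·16.4001 = 0.1306  (Honeywell)
Σw_i=1.0000  μᵀw=0.1140
σ²=wᵀΣw=λ₁·μ_p+λ₂ = 0.053390·0.114 + 0.001063 = 0.007149 ≈ 0.0071

0.1306


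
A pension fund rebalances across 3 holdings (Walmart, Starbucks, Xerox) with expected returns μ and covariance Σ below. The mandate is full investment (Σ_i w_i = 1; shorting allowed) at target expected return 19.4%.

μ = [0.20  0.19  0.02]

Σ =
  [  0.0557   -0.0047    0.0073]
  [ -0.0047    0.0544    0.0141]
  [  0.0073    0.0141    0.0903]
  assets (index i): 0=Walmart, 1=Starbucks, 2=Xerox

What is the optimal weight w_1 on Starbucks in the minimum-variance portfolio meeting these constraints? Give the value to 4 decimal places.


0.4955

g=Σ⁻¹μ = [4.0269  4.0307  -0.7334]
h=Σ⁻¹𝟙 = [18.6124  18.2486  6.7201]
a=μᵀg=1.556536  b=𝟙ᵀg=7.324125  c=𝟙ᵀh=43.581132  D=ac−b²=14.192777
λ₁=(c·0.194−b)/D = (43.581132·0.194−7.324125)/14.192777 = 0.079661
λ₂=(a−b·0.194)/D = (1.556536−7.324125·0.194)/14.192777 = 0.009558
w* = 0.079661·g + 0.009558·h:
  w_0 = 0.079661·4.0269 + 0.009558·18.6124 = 0.4987  (Walmart)
  w_1 = 0.079661·4.0307 + 0.009558·18.2486 = 0.4955  (Starbucks)
  w_2 = 0.079661·-0.7334 + 0.009558·6.7201 = 0.0058  (Xerox)
Σw_i=1.0000  μᵀw=0.1940
σ²=wᵀΣw=λ₁·μ_p+λ₂ = 0.079661·0.194 + 0.009558 = 0.025012 ≈ 0.0250


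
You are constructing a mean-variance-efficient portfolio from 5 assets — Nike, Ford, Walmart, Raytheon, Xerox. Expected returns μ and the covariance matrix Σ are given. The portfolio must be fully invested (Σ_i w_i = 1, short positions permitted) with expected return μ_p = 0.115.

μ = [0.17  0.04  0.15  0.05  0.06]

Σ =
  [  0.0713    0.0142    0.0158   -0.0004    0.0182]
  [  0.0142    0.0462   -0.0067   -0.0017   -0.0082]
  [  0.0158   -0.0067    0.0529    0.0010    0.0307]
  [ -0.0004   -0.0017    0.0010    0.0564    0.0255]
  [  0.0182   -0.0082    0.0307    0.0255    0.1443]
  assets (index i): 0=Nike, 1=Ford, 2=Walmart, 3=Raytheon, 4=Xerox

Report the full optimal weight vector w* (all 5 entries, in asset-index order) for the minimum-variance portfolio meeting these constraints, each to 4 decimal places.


0.2261  0.2036  0.4049  0.2236  -0.0581

u=Σ⁻¹μ = [1.8093  0.6418  2.6693  1.1160  -0.5410]
v=Σ⁻¹𝟙 = [4.9172  23.7328  19.9697  18.0251  0.2246]
a=μᵀu=0.756992  b=𝟙ᵀu=5.695425  c=𝟙ᵀv=66.869447  D=ac−b²=18.181792
λ₁=(c·0.115−b)/D = (66.869447·0.115−5.695425)/18.181792 = 0.109701
λ₂=(a−b·0.115)/D = (0.756992−5.695425·0.115)/18.181792 = 0.005611
w* = 0.109701·u + 0.005611·v:
  w_0 = 0.109701·1.8093 + 0.005611·4.9172 = 0.2261  (Nike)
  w_1 = 0.109701·0.6418 + 0.005611·23.7328 = 0.2036  (Ford)
  w_2 = 0.109701·2.6693 + 0.005611·19.9697 = 0.4049  (Walmart)
  w_3 = 0.109701·1.1160 + 0.005611·18.0251 = 0.2236  (Raytheon)
  w_4 = 0.109701·-0.5410 + 0.005611·0.2246 = -0.0581  (Xerox)
Σw_i=1.0000  μᵀw=0.1150
σ²=wᵀΣw=λ₁·μ_p+λ₂ = 0.109701·0.115 + 0.005611 = 0.018227 ≈ 0.0182


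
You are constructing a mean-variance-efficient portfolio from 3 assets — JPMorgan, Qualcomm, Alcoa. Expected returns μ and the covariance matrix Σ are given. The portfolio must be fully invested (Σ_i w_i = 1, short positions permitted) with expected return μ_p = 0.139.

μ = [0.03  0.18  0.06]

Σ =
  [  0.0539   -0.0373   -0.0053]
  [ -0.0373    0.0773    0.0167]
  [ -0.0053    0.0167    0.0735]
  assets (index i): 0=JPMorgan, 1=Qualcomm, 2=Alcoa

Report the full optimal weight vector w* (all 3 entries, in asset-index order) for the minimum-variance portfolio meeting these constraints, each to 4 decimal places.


0.3636  0.7492  -0.1128

p=Σ⁻¹μ = [3.2415  3.8551  0.1741]
q=Σ⁻¹𝟙 = [40.5558  30.4287  9.6161]
a=μᵀp=0.801618  b=𝟙ᵀp=7.270816  c=𝟙ᵀq=80.600678  D=ac−b²=11.746190
λ₁=(c·0.139−b)/D = (80.600678·0.139−7.270816)/11.746190 = 0.334805
λ₂=(a−b·0.139)/D = (0.801618−7.270816·0.139)/11.746190 = -0.017795
w* = 0.334805·p + -0.017795·q:
  w_0 = 0.334805·3.2415 + -0.017795·40.5558 = 0.3636  (JPMorgan)
  w_1 = 0.334805·3.8551 + -0.017795·30.4287 = 0.7492  (Qualcomm)
  w_2 = 0.334805·0.1741 + -0.017795·9.6161 = -0.1128  (Alcoa)
Σw_i=1.0000  μᵀw=0.1390
σ²=wᵀΣw=λ₁·μ_p+λ₂ = 0.334805·0.139 + -0.017795 = 0.028743 ≈ 0.0287


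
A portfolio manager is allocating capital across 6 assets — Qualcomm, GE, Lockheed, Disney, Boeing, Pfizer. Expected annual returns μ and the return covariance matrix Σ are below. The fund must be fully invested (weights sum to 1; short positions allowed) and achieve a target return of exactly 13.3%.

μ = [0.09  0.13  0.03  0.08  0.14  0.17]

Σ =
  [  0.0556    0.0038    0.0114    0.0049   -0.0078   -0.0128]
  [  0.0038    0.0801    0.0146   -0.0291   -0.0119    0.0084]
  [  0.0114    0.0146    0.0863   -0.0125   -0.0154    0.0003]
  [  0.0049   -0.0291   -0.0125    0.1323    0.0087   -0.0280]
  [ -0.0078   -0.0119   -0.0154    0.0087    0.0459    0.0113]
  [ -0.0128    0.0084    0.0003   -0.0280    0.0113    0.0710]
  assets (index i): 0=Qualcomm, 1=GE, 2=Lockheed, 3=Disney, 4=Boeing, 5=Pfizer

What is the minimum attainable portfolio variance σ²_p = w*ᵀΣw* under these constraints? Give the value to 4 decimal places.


u=Σ⁻¹μ = [2.3096  2.1404  0.4500  1.3633  3.2561  2.5750]
v=Σ⁻¹𝟙 = [20.7437  16.2912  12.8154  13.3494  27.1730  16.7825]
a=μᵀu=1.502292  b=𝟙ᵀu=12.094447  c=𝟙ᵀv=107.155191  D=ac−b²=14.702700
λ₁=(c·0.133−b)/D = (107.155191·0.133−12.094447)/14.702700 = 0.146721
λ₂=(a−b·0.133)/D = (1.502292−12.094447·0.133)/14.702700 = -0.007228
w* = 0.146721·u + -0.007228·v:
  w_0 = 0.146721·2.3096 + -0.007228·20.7437 = 0.1889  (Qualcomm)
  w_1 = 0.146721·2.1404 + -0.007228·16.2912 = 0.1963  (GE)
  w_2 = 0.146721·0.4500 + -0.007228·12.8154 = -0.0266  (Lockheed)
  w_3 = 0.146721·1.3633 + -0.007228·13.3494 = 0.1035  (Disney)
  w_4 = 0.146721·3.2561 + -0.007228·27.1730 = 0.2813  (Boeing)
  w_5 = 0.146721·2.5750 + -0.007228·16.7825 = 0.2565  (Pfizer)
Σw_i=1.0000  μᵀw=0.1330
σ²=wᵀΣw=λ₁·μ_p+λ₂ = 0.146721·0.133 + -0.007228 = 0.012286 ≈ 0.0123

0.0123


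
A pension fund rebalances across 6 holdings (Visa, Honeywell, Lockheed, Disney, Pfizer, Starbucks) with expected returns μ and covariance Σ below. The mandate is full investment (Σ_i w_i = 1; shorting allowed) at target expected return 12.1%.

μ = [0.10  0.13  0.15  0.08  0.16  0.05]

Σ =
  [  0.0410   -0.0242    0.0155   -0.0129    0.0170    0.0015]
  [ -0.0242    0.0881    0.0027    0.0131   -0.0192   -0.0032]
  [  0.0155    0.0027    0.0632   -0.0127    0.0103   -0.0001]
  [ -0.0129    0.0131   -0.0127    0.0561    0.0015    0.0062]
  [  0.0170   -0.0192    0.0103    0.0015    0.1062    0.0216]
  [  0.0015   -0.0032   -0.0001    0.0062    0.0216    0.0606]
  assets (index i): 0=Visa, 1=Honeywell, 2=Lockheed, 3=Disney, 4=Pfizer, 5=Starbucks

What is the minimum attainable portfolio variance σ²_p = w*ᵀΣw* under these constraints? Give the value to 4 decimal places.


x=Σ⁻¹μ = [3.2929  2.2967  1.6756  1.9672  1.1524  0.2556]
y=Σ⁻¹𝟙 = [37.3026  19.0350  9.9644  22.6723  2.9059  13.2445]
a=μᵀx=1.233744  b=𝟙ᵀx=10.640423  c=𝟙ᵀy=105.124739  D=ac−b²=16.478454
λ₁=(c·0.121−b)/D = (105.124739·0.121−10.640423)/16.478454 = 0.126205
λ₂=(a−b·0.121)/D = (1.233744−10.640423·0.121)/16.478454 = -0.003262
w* = 0.126205·x + -0.003262·y:
  w_0 = 0.126205·3.2929 + -0.003262·37.3026 = 0.2939  (Visa)
  w_1 = 0.126205·2.2967 + -0.003262·19.0350 = 0.2278  (Honeywell)
  w_2 = 0.126205·1.6756 + -0.003262·9.9644 = 0.1790  (Lockheed)
  w_3 = 0.126205·1.9672 + -0.003262·22.6723 = 0.1743  (Disney)
  w_4 = 0.126205·1.1524 + -0.003262·2.9059 = 0.1360  (Pfizer)
  w_5 = 0.126205·0.2556 + -0.003262·13.2445 = -0.0109  (Starbucks)
Σw_i=1.0000  μᵀw=0.1210
σ²=wᵀΣw=λ₁·μ_p+λ₂ = 0.126205·0.121 + -0.003262 = 0.012009 ≈ 0.0120

0.0120


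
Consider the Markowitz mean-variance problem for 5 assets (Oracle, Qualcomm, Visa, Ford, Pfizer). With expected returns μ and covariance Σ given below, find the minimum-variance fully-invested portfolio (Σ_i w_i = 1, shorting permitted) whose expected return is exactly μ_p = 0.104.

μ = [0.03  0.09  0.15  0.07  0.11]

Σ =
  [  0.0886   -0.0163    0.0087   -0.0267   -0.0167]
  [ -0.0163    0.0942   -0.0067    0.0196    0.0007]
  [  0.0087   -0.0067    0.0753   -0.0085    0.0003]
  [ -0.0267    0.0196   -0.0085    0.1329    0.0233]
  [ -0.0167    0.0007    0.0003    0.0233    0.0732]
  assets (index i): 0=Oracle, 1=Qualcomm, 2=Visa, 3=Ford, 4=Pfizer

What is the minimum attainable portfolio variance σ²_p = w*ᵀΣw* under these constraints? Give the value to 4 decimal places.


0.0173

g=Σ⁻¹μ = [0.7493  1.1419  2.0427  0.3701  1.5366]
h=Σ⁻¹𝟙 = [17.4267  12.9358  13.1824  7.3077  15.1331]
a=μᵀg=0.626589  b=𝟙ᵀg=5.840569  c=𝟙ᵀh=65.985788  D=ac−b²=7.233748
λ₁=(c·0.104−b)/D = (65.985788·0.104−5.840569)/7.233748 = 0.141276
λ₂=(a−b·0.104)/D = (0.626589−5.840569·0.104)/7.233748 = 0.002650
w* = 0.141276·g + 0.002650·h:
  w_0 = 0.141276·0.7493 + 0.002650·17.4267 = 0.1520  (Oracle)
  w_1 = 0.141276·1.1419 + 0.002650·12.9358 = 0.1956  (Qualcomm)
  w_2 = 0.141276·2.0427 + 0.002650·13.1824 = 0.3235  (Visa)
  w_3 = 0.141276·0.3701 + 0.002650·7.3077 = 0.0717  (Ford)
  w_4 = 0.141276·1.5366 + 0.002650·15.1331 = 0.2572  (Pfizer)
Σw_i=1.0000  μᵀw=0.1040
σ²=wᵀΣw=λ₁·μ_p+λ₂ = 0.141276·0.104 + 0.002650 = 0.017343 ≈ 0.0173


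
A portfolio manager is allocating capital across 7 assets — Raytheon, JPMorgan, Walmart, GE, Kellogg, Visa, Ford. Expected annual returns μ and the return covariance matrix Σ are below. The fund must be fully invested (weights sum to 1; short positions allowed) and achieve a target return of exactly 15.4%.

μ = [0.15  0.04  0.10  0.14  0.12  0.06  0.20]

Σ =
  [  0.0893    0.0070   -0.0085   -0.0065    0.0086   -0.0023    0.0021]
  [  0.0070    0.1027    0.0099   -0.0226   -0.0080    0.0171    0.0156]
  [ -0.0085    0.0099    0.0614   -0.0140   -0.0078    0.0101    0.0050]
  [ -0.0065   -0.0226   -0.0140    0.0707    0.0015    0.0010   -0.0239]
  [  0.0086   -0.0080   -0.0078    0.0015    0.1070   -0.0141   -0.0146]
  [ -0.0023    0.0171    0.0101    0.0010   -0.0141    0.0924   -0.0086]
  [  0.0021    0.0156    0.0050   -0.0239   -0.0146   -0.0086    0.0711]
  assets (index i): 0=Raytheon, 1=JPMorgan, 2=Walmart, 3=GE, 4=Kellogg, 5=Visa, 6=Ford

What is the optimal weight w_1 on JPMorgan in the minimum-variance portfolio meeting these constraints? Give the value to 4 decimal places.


-0.0342

g=Σ⁻¹μ = [1.9495  0.2320  2.5180  4.1780  1.8480  1.0293  4.4358]
h=Σ⁻¹𝟙 = [13.0274  8.9504  21.5849  30.4091  15.0138  11.4089  24.8831]
a=μᵀg=2.309105  b=𝟙ᵀg=16.190687  c=𝟙ᵀh=125.277515  D=ac−b²=27.140577
λ₁=(c·0.154−b)/D = (125.277515·0.154−16.190687)/27.140577 = 0.114296
λ₂=(a−b·0.154)/D = (2.309105−16.190687·0.154)/27.140577 = -0.006789
w* = 0.114296·g + -0.006789·h:
  w_0 = 0.114296·1.9495 + -0.006789·13.0274 = 0.1344  (Raytheon)
  w_1 = 0.114296·0.2320 + -0.006789·8.9504 = -0.0342  (JPMorgan)
  w_2 = 0.114296·2.5180 + -0.006789·21.5849 = 0.1413  (Walmart)
  w_3 = 0.114296·4.1780 + -0.006789·30.4091 = 0.2711  (GE)
  w_4 = 0.114296·1.8480 + -0.006789·15.0138 = 0.1093  (Kellogg)
  w_5 = 0.114296·1.0293 + -0.006789·11.4089 = 0.0402  (Visa)
  w_6 = 0.114296·4.4358 + -0.006789·24.8831 = 0.3381  (Ford)
Σw_i=1.0000  μᵀw=0.1540
σ²=wᵀΣw=λ₁·μ_p+λ₂ = 0.114296·0.154 + -0.006789 = 0.010812 ≈ 0.0108


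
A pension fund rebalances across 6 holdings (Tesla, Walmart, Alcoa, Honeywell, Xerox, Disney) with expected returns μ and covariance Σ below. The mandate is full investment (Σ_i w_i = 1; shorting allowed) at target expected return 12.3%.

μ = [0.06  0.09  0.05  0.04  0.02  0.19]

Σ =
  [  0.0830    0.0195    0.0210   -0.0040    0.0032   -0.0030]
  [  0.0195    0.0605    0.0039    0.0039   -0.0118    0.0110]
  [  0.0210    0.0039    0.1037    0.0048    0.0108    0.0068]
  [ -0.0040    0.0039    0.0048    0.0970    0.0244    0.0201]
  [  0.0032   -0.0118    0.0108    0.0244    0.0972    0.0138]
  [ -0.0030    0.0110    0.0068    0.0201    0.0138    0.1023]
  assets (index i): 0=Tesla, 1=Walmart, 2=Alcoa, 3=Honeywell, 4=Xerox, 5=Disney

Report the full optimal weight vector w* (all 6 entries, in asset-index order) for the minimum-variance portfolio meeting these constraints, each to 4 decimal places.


x=Σ⁻¹μ = [0.4918  1.0042  0.2263  0.0111  0.0363  1.7416]
y=Σ⁻¹𝟙 = [7.4084  13.9990  6.0470  6.4013  8.6614  5.6591]
a=μᵀx=0.463276  b=𝟙ᵀx=3.511272  c=𝟙ᵀy=48.176231  D=ac−b²=9.989883
λ₁=(c·0.123−b)/D = (48.176231·0.123−3.511272)/9.989883 = 0.241685
λ₂=(a−b·0.123)/D = (0.463276−3.511272·0.123)/9.989883 = 0.003142
w* = 0.241685·x + 0.003142·y:
  w_0 = 0.241685·0.4918 + 0.003142·7.4084 = 0.1421  (Tesla)
  w_1 = 0.241685·1.0042 + 0.003142·13.9990 = 0.2867  (Walmart)
  w_2 = 0.241685·0.2263 + 0.003142·6.0470 = 0.0737  (Alcoa)
  w_3 = 0.241685·0.0111 + 0.003142·6.4013 = 0.0228  (Honeywell)
  w_4 = 0.241685·0.0363 + 0.003142·8.6614 = 0.0360  (Xerox)
  w_5 = 0.241685·1.7416 + 0.003142·5.6591 = 0.4387  (Disney)
Σw_i=1.0000  μᵀw=0.1230
σ²=wᵀΣw=λ₁·μ_p+λ₂ = 0.241685·0.123 + 0.003142 = 0.032869 ≈ 0.0329

0.1421  0.2867  0.0737  0.0228  0.0360  0.4387


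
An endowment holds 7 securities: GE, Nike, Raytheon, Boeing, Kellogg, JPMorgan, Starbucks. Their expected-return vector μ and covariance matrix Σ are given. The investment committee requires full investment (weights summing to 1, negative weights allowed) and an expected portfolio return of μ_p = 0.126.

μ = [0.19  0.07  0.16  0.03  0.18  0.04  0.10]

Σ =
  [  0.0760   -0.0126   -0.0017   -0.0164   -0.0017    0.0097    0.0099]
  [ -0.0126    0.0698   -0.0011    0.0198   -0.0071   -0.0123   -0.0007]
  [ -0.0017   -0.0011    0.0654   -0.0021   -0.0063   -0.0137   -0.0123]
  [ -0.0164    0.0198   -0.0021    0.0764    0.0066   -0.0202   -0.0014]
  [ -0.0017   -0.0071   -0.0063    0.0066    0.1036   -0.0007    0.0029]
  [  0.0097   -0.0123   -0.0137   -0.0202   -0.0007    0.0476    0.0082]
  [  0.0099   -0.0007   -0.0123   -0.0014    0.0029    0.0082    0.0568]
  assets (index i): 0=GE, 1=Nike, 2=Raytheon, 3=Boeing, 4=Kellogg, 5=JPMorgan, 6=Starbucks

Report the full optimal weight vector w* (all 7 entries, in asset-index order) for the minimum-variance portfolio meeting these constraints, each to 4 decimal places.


0.1833  0.1253  0.2400  0.0642  0.1393  0.1298  0.1180

u=Σ⁻¹μ = [2.6634  1.8297  3.4960  0.9487  2.0235  1.9127  1.7199]
v=Σ⁻¹𝟙 = [14.9871  19.3954  28.6882  21.3417  11.4210  37.7010  15.9451]
a=μᵀu=1.834673  b=𝟙ᵀu=14.593916  c=𝟙ᵀv=149.479478  D=ac−b²=61.263572
λ₁=(c·0.126−b)/D = (149.479478·0.126−14.593916)/61.263572 = 0.069217
λ₂=(a−b·0.126)/D = (1.834673−14.593916·0.126)/61.263572 = -0.000068
w* = 0.069217·u + -0.000068·v:
  w_0 = 0.069217·2.6634 + -0.000068·14.9871 = 0.1833  (GE)
  w_1 = 0.069217·1.8297 + -0.000068·19.3954 = 0.1253  (Nike)
  w_2 = 0.069217·3.4960 + -0.000068·28.6882 = 0.2400  (Raytheon)
  w_3 = 0.069217·0.9487 + -0.000068·21.3417 = 0.0642  (Boeing)
  w_4 = 0.069217·2.0235 + -0.000068·11.4210 = 0.1393  (Kellogg)
  w_5 = 0.069217·1.9127 + -0.000068·37.7010 = 0.1298  (JPMorgan)
  w_6 = 0.069217·1.7199 + -0.000068·15.9451 = 0.1180  (Starbucks)
Σw_i=1.0000  μᵀw=0.1260
σ²=wᵀΣw=λ₁·μ_p+λ₂ = 0.069217·0.126 + -0.000068 = 0.008653 ≈ 0.0087


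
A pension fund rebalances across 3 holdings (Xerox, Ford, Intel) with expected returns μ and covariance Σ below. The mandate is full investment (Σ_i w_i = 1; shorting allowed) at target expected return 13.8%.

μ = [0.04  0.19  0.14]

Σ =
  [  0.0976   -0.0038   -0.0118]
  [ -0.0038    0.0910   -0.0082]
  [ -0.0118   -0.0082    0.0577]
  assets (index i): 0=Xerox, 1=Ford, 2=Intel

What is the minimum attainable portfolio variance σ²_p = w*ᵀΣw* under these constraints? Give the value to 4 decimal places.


x=Σ⁻¹μ = [0.8585  2.3888  2.9414]
y=Σ⁻¹𝟙 = [13.4328  13.5325  22.0013]
a=μᵀx=0.900006  b=𝟙ᵀx=6.188657  c=𝟙ᵀy=48.966505  D=ac−b²=5.770682
λ₁=(c·0.138−b)/D = (48.966505·0.138−6.188657)/5.770682 = 0.098553
λ₂=(a−b·0.138)/D = (0.900006−6.188657·0.138)/5.770682 = 0.007966
w* = 0.098553·x + 0.007966·y:
  w_0 = 0.098553·0.8585 + 0.007966·13.4328 = 0.1916  (Xerox)
  w_1 = 0.098553·2.3888 + 0.007966·13.5325 = 0.3432  (Ford)
  w_2 = 0.098553·2.9414 + 0.007966·22.0013 = 0.4652  (Intel)
Σw_i=1.0000  μᵀw=0.1380
σ²=wᵀΣw=λ₁·μ_p+λ₂ = 0.098553·0.138 + 0.007966 = 0.021567 ≈ 0.0216

0.0216


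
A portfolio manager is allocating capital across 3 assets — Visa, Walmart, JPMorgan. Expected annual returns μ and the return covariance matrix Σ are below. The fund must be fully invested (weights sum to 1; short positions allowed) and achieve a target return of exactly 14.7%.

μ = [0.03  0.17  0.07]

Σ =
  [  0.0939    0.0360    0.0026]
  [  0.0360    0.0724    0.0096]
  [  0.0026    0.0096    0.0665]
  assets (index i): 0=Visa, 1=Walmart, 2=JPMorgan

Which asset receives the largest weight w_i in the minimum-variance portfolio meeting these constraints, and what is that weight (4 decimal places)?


Walmart (0.7380)

x=Σ⁻¹μ = [-0.6974  2.6014  0.7044]
y=Σ⁻¹𝟙 = [7.0023  8.5361  13.5315]
a=μᵀx=0.470627  b=𝟙ᵀx=2.608414  c=𝟙ᵀy=29.069964  D=ac−b²=6.877271
λ₁=(c·0.147−b)/D = (29.069964·0.147−2.608414)/6.877271 = 0.242083
λ₂=(a−b·0.147)/D = (0.470627−2.608414·0.147)/6.877271 = 0.012678
w* = 0.242083·x + 0.012678·y:
  w_0 = 0.242083·-0.6974 + 0.012678·7.0023 = -0.0800  (Visa)
  w_1 = 0.242083·2.6014 + 0.012678·8.5361 = 0.7380  (Walmart)
  w_2 = 0.242083·0.7044 + 0.012678·13.5315 = 0.3421  (JPMorgan)
Σw_i=1.0000  μᵀw=0.1470
σ²=wᵀΣw=λ₁·μ_p+λ₂ = 0.242083·0.147 + 0.012678 = 0.048264 ≈ 0.0483


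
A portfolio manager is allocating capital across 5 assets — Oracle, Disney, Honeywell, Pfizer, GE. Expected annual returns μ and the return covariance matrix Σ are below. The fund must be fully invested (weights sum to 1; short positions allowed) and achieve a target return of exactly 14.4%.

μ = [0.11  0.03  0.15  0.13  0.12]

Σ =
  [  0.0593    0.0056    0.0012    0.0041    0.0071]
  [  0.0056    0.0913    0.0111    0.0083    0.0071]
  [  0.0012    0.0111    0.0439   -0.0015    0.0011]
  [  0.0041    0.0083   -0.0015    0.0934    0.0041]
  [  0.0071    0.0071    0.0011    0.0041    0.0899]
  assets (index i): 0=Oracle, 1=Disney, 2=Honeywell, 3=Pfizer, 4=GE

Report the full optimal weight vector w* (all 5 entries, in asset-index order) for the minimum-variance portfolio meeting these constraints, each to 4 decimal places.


0.2177  -0.0956  0.5198  0.1975  0.1606

u=Σ⁻¹μ = [1.5923  -0.4063  3.4942  1.3643  1.1362]
v=Σ⁻¹𝟙 = [14.1582  5.9820  20.9826  9.5024  8.8428]
a=μᵀu=1.000794  b=𝟙ᵀu=7.180686  c=𝟙ᵀv=59.467860  D=ac−b²=7.952813
λ₁=(c·0.144−b)/D = (59.467860·0.144−7.180686)/7.952813 = 0.173861
λ₂=(a−b·0.144)/D = (1.000794−7.180686·0.144)/7.952813 = -0.004178
w* = 0.173861·u + -0.004178·v:
  w_0 = 0.173861·1.5923 + -0.004178·14.1582 = 0.2177  (Oracle)
  w_1 = 0.173861·-0.4063 + -0.004178·5.9820 = -0.0956  (Disney)
  w_2 = 0.173861·3.4942 + -0.004178·20.9826 = 0.5198  (Honeywell)
  w_3 = 0.173861·1.3643 + -0.004178·9.5024 = 0.1975  (Pfizer)
  w_4 = 0.173861·1.1362 + -0.004178·8.8428 = 0.1606  (GE)
Σw_i=1.0000  μᵀw=0.1440
σ²=wᵀΣw=λ₁·μ_p+λ₂ = 0.173861·0.144 + -0.004178 = 0.020858 ≈ 0.0209


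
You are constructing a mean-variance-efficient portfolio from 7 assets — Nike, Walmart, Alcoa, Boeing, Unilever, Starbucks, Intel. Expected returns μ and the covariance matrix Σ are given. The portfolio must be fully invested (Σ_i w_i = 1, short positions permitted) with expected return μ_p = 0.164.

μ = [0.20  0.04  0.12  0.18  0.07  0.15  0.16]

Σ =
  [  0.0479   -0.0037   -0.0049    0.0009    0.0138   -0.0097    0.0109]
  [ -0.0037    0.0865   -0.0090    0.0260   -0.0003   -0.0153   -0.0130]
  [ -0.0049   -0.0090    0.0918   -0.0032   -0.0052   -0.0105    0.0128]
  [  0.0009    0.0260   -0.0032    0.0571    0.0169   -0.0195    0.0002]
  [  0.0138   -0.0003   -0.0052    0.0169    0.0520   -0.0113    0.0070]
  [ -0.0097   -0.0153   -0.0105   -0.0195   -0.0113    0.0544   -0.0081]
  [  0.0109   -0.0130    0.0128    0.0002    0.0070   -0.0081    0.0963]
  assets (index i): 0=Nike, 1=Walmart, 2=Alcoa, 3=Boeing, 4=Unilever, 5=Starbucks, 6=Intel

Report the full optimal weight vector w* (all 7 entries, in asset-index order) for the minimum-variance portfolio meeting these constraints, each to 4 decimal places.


0.2552  0.0375  0.1127  0.2395  -0.0114  0.3013  0.0653

x=Σ⁻¹μ = [5.4482  0.7310  2.3662  5.1335  -0.3289  6.3681  1.3778]
y=Σ⁻¹𝟙 = [25.8733  17.8620  19.2812  20.2269  16.0179  43.7749  9.7798]
a=μᵀx=3.479514  b=𝟙ᵀx=21.095976  c=𝟙ᵀy=152.815972  D=ac−b²=86.685025
λ₁=(c·0.164−b)/D = (152.815972·0.164−21.095976)/86.685025 = 0.045750
λ₂=(a−b·0.164)/D = (3.479514−21.095976·0.164)/86.685025 = 0.000228
w* = 0.045750·x + 0.000228·y:
  w_0 = 0.045750·5.4482 + 0.000228·25.8733 = 0.2552  (Nike)
  w_1 = 0.045750·0.7310 + 0.000228·17.8620 = 0.0375  (Walmart)
  w_2 = 0.045750·2.3662 + 0.000228·19.2812 = 0.1127  (Alcoa)
  w_3 = 0.045750·5.1335 + 0.000228·20.2269 = 0.2395  (Boeing)
  w_4 = 0.045750·-0.3289 + 0.000228·16.0179 = -0.0114  (Unilever)
  w_5 = 0.045750·6.3681 + 0.000228·43.7749 = 0.3013  (Starbucks)
  w_6 = 0.045750·1.3778 + 0.000228·9.7798 = 0.0653  (Intel)
Σw_i=1.0000  μᵀw=0.1640
σ²=wᵀΣw=λ₁·μ_p+λ₂ = 0.045750·0.164 + 0.000228 = 0.007731 ≈ 0.0077


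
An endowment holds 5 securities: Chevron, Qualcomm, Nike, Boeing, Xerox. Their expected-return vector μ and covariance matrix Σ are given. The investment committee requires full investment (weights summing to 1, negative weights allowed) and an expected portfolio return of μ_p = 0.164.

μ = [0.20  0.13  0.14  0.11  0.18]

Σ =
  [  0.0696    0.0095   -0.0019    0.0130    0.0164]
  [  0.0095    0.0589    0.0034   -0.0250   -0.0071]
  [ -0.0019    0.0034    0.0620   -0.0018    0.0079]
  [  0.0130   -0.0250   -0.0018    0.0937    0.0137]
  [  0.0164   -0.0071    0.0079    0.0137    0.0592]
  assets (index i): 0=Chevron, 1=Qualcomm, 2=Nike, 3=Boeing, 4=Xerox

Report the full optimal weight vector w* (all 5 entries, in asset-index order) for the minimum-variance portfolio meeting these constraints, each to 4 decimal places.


x=Σ⁻¹μ = [1.7705  2.6564  1.9119  1.3369  2.3041]
y=Σ⁻¹𝟙 = [5.9254  22.8556  13.8392  14.3388  12.8265]
a=μᵀx=1.528902  b=𝟙ᵀx=9.979826  c=𝟙ᵀy=69.785460  D=ac−b²=7.098202
λ₁=(c·0.164−b)/D = (69.785460·0.164−9.979826)/7.098202 = 0.206389
λ₂=(a−b·0.164)/D = (1.528902−9.979826·0.164)/7.098202 = -0.015185
w* = 0.206389·x + -0.015185·y:
  w_0 = 0.206389·1.7705 + -0.015185·5.9254 = 0.2754  (Chevron)
  w_1 = 0.206389·2.6564 + -0.015185·22.8556 = 0.2012  (Qualcomm)
  w_2 = 0.206389·1.9119 + -0.015185·13.8392 = 0.1844  (Nike)
  w_3 = 0.206389·1.3369 + -0.015185·14.3388 = 0.0582  (Boeing)
  w_4 = 0.206389·2.3041 + -0.015185·12.8265 = 0.2808  (Xerox)
Σw_i=1.0000  μᵀw=0.1640
σ²=wᵀΣw=λ₁·μ_p+λ₂ = 0.206389·0.164 + -0.015185 = 0.018662 ≈ 0.0187

0.2754  0.2012  0.1844  0.0582  0.2808


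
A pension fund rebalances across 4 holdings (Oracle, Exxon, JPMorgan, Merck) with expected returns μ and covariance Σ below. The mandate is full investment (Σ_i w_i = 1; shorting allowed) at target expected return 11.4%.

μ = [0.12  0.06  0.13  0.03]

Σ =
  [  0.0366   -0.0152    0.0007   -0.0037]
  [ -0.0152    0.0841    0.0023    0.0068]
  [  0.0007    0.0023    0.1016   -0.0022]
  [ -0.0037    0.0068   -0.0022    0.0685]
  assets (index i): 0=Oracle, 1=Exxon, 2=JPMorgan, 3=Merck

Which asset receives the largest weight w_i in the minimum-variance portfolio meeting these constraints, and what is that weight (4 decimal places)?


x=Σ⁻¹μ = [3.8648  1.3334  1.2347  0.5540]
y=Σ⁻¹𝟙 = [35.6705  16.8509  9.5435  15.1590]
a=μᵀx=0.720917  b=𝟙ᵀx=6.986947  c=𝟙ᵀy=77.223958  D=ac−b²=6.854620
λ₁=(c·0.114−b)/D = (77.223958·0.114−6.986947)/6.854620 = 0.265016
λ₂=(a−b·0.114)/D = (0.720917−6.986947·0.114)/6.854620 = -0.011028
w* = 0.265016·x + -0.011028·y:
  w_0 = 0.265016·3.8648 + -0.011028·35.6705 = 0.6309  (Oracle)
  w_1 = 0.265016·1.3334 + -0.011028·16.8509 = 0.1675  (Exxon)
  w_2 = 0.265016·1.2347 + -0.011028·9.5435 = 0.2220  (JPMorgan)
  w_3 = 0.265016·0.5540 + -0.011028·15.1590 = -0.0204  (Merck)
Σw_i=1.0000  μᵀw=0.1140
σ²=wᵀΣw=λ₁·μ_p+λ₂ = 0.265016·0.114 + -0.011028 = 0.019183 ≈ 0.0192

Oracle (0.6309)


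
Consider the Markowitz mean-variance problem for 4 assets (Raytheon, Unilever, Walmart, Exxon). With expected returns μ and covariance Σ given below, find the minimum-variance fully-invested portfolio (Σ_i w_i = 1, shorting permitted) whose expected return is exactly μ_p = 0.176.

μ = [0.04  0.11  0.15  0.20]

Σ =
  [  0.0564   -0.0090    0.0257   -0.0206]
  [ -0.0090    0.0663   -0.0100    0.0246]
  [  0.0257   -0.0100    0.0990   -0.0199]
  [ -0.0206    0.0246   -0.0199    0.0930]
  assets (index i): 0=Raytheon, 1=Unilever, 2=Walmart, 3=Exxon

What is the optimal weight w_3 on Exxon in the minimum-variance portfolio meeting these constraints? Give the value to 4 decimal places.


g=Σ⁻¹μ = [0.9321  1.1594  1.8834  2.4533]
h=Σ⁻¹𝟙 = [20.9150  14.2416  8.8251  13.5067]
a=μᵀg=0.938004  b=𝟙ᵀg=6.428289  c=𝟙ᵀh=57.488490  D=ac−b²=12.601512
λ₁=(c·0.176−b)/D = (57.488490·0.176−6.428289)/12.601512 = 0.292797
λ₂=(a−b·0.176)/D = (0.938004−6.428289·0.176)/12.601512 = -0.015345
w* = 0.292797·g + -0.015345·h:
  w_0 = 0.292797·0.9321 + -0.015345·20.9150 = -0.0480  (Raytheon)
  w_1 = 0.292797·1.1594 + -0.015345·14.2416 = 0.1209  (Unilever)
  w_2 = 0.292797·1.8834 + -0.015345·8.8251 = 0.4160  (Walmart)
  w_3 = 0.292797·2.4533 + -0.015345·13.5067 = 0.5111  (Exxon)
Σw_i=1.0000  μᵀw=0.1760
σ²=wᵀΣw=λ₁·μ_p+λ₂ = 0.292797·0.176 + -0.015345 = 0.036187 ≈ 0.0362

0.5111


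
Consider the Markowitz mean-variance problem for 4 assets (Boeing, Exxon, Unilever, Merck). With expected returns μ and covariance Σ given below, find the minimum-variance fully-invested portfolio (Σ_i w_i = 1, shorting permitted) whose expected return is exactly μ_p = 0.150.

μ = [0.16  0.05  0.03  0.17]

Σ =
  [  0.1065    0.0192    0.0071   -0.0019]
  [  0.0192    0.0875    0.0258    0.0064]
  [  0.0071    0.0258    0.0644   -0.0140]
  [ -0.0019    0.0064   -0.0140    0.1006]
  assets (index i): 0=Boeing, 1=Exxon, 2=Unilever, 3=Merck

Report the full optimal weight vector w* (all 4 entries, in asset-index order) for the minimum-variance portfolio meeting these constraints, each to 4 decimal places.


0.4077  -0.0489  0.1556  0.4855

u=Σ⁻¹μ = [1.5056  -0.1115  0.7420  1.8287]
v=Σ⁻¹𝟙 = [7.7993  4.2494  15.5710  11.9843]
a=μᵀu=0.568455  b=𝟙ᵀu=3.964814  c=𝟙ᵀv=39.603939  D=ac−b²=6.793301
λ₁=(c·0.150−b)/D = (39.603939·0.150−3.964814)/6.793301 = 0.290842
λ₂=(a−b·0.150)/D = (0.568455−3.964814·0.150)/6.793301 = -0.003867
w* = 0.290842·u + -0.003867·v:
  w_0 = 0.290842·1.5056 + -0.003867·7.7993 = 0.4077  (Boeing)
  w_1 = 0.290842·-0.1115 + -0.003867·4.2494 = -0.0489  (Exxon)
  w_2 = 0.290842·0.7420 + -0.003867·15.5710 = 0.1556  (Unilever)
  w_3 = 0.290842·1.8287 + -0.003867·11.9843 = 0.4855  (Merck)
Σw_i=1.0000  μᵀw=0.1500
σ²=wᵀΣw=λ₁·μ_p+λ₂ = 0.290842·0.150 + -0.003867 = 0.039760 ≈ 0.0398


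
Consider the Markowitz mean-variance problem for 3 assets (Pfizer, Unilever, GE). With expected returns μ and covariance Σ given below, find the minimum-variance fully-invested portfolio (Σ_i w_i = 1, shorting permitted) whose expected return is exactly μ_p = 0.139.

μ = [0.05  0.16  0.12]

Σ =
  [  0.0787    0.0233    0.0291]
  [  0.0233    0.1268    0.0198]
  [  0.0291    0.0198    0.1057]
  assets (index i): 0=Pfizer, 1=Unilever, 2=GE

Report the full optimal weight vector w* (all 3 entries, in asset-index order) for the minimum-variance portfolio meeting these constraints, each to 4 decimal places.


p=Σ⁻¹μ = [-0.0437  1.1236  0.9369]
q=Σ⁻¹𝟙 = [8.9111  5.3101  6.0127]
a=μᵀp=0.290008  b=𝟙ᵀp=2.016698  c=𝟙ᵀq=20.233937  D=ac−b²=1.800934
λ₁=(c·0.139−b)/D = (20.233937·0.139−2.016698)/1.800934 = 0.441892
λ₂=(a−b·0.139)/D = (0.290008−2.016698·0.139)/1.800934 = 0.005379
w* = 0.441892·p + 0.005379·q:
  w_0 = 0.441892·-0.0437 + 0.005379·8.9111 = 0.0286  (Pfizer)
  w_1 = 0.441892·1.1236 + 0.005379·5.3101 = 0.5251  (Unilever)
  w_2 = 0.441892·0.9369 + 0.005379·6.0127 = 0.4463  (GE)
Σw_i=1.0000  μᵀw=0.1390
σ²=wᵀΣw=λ₁·μ_p+λ₂ = 0.441892·0.139 + 0.005379 = 0.066802 ≈ 0.0668

0.0286  0.5251  0.4463


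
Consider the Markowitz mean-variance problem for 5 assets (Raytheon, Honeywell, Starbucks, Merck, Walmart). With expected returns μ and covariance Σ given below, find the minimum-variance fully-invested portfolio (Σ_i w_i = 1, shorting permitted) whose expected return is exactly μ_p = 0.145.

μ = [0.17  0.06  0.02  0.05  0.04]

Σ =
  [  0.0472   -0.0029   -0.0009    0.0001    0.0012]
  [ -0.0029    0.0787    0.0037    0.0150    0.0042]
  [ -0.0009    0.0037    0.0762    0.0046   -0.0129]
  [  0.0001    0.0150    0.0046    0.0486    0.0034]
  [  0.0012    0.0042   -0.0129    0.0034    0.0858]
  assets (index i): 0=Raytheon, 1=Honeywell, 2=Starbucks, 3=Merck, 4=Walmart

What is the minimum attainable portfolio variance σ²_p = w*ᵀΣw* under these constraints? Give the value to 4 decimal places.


g=Σ⁻¹μ = [3.6399  0.7199  0.2924  0.7438  0.3945]
h=Σ⁻¹𝟙 = [21.6741  9.2297  14.0969  15.4807  12.4061]
a=μᵀg=0.720800  b=𝟙ᵀg=5.790598  c=𝟙ᵀh=72.887503  D=ac−b²=19.006283
λ₁=(c·0.145−b)/D = (72.887503·0.145−5.790598)/19.006283 = 0.251395
λ₂=(a−b·0.145)/D = (0.720800−5.790598·0.145)/19.006283 = -0.006252
w* = 0.251395·g + -0.006252·h:
  w_0 = 0.251395·3.6399 + -0.006252·21.6741 = 0.7795  (Raytheon)
  w_1 = 0.251395·0.7199 + -0.006252·9.2297 = 0.1233  (Honeywell)
  w_2 = 0.251395·0.2924 + -0.006252·14.0969 = -0.0146  (Starbucks)
  w_3 = 0.251395·0.7438 + -0.006252·15.4807 = 0.0902  (Merck)
  w_4 = 0.251395·0.3945 + -0.006252·12.4061 = 0.0216  (Walmart)
Σw_i=1.0000  μᵀw=0.1450
σ²=wᵀΣw=λ₁·μ_p+λ₂ = 0.251395·0.145 + -0.006252 = 0.030200 ≈ 0.0302

0.0302


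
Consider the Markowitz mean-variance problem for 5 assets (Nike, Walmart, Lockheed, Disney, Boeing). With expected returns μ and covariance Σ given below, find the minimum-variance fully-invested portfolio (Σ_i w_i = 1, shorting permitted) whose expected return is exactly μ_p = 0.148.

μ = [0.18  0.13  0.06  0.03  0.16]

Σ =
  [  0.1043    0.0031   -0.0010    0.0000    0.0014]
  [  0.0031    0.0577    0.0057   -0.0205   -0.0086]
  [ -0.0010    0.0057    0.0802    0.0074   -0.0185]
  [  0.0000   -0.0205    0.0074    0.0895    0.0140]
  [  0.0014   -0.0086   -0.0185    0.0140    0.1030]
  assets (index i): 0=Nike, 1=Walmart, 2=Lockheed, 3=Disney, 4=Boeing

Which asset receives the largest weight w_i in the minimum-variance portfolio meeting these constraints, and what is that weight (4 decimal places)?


Walmart (0.3485)

g=Σ⁻¹μ = [1.6348  2.5398  0.9621  0.5494  1.8414]
h=Σ⁻¹𝟙 = [8.8907  22.1296  12.5127  13.3509  11.8684]
a=μᵀg=0.993262  b=𝟙ᵀg=7.527392  c=𝟙ᵀh=68.752222  D=ac−b²=11.627350
λ₁=(c·0.148−b)/D = (68.752222·0.148−7.527392)/11.627350 = 0.227733
λ₂=(a−b·0.148)/D = (0.993262−7.527392·0.148)/11.627350 = -0.010389
w* = 0.227733·g + -0.010389·h:
  w_0 = 0.227733·1.6348 + -0.010389·8.8907 = 0.2799  (Nike)
  w_1 = 0.227733·2.5398 + -0.010389·22.1296 = 0.3485  (Walmart)
  w_2 = 0.227733·0.9621 + -0.010389·12.5127 = 0.0891  (Lockheed)
  w_3 = 0.227733·0.5494 + -0.010389·13.3509 = -0.0136  (Disney)
  w_4 = 0.227733·1.8414 + -0.010389·11.8684 = 0.2960  (Boeing)
Σw_i=1.0000  μᵀw=0.1480
σ²=wᵀΣw=λ₁·μ_p+λ₂ = 0.227733·0.148 + -0.010389 = 0.023316 ≈ 0.0233


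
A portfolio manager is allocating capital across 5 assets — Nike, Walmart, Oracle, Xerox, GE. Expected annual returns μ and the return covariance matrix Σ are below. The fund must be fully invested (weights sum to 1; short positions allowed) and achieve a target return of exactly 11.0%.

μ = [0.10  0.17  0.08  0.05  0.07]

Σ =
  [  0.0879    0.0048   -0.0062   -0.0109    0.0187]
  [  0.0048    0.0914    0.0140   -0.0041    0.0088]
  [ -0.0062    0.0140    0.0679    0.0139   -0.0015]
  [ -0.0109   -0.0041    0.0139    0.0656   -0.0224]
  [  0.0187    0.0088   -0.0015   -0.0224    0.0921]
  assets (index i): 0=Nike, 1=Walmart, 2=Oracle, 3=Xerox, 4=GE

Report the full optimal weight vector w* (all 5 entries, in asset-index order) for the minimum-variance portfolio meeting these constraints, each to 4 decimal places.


u=Σ⁻¹μ = [1.0949  1.6793  0.7166  1.1233  0.6622]
v=Σ⁻¹𝟙 = [11.3904  8.4373  10.2478  19.8396  12.7311]
a=μᵀu=0.554825  b=𝟙ᵀu=5.276357  c=𝟙ᵀv=62.646171  D=ac−b²=6.917712
λ₁=(c·0.110−b)/D = (62.646171·0.110−5.276357)/6.917712 = 0.233419
λ₂=(a−b·0.110)/D = (0.554825−5.276357·0.110)/6.917712 = -0.003697
w* = 0.233419·u + -0.003697·v:
  w_0 = 0.233419·1.0949 + -0.003697·11.3904 = 0.2135  (Nike)
  w_1 = 0.233419·1.6793 + -0.003697·8.4373 = 0.3608  (Walmart)
  w_2 = 0.233419·0.7166 + -0.003697·10.2478 = 0.1294  (Oracle)
  w_3 = 0.233419·1.1233 + -0.003697·19.8396 = 0.1889  (Xerox)
  w_4 = 0.233419·0.6622 + -0.003697·12.7311 = 0.1075  (GE)
Σw_i=1.0000  μᵀw=0.1100
σ²=wᵀΣw=λ₁·μ_p+λ₂ = 0.233419·0.110 + -0.003697 = 0.021979 ≈ 0.0220

0.2135  0.3608  0.1294  0.1889  0.1075


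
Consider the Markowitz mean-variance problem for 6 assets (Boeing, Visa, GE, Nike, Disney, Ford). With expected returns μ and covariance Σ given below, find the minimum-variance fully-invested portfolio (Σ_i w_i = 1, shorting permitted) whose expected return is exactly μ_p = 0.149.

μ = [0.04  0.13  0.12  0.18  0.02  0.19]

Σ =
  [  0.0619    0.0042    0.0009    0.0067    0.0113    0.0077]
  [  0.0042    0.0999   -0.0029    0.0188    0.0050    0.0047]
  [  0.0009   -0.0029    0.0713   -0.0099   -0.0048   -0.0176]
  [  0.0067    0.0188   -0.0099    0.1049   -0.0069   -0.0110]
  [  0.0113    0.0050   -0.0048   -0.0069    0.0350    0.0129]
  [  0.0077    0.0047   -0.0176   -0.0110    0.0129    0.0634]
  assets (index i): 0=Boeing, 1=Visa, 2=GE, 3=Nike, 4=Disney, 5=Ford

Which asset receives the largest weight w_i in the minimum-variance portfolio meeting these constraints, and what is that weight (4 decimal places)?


Ford (0.3504)

u=Σ⁻¹μ = [-0.2010  0.7712  3.0775  2.3163  -0.1629  4.2534]
v=Σ⁻¹𝟙 = [7.2574  5.7086  22.1514  13.6360  24.5057  17.9972]
a=μᵀu=1.683349  b=𝟙ᵀu=10.054648  c=𝟙ᵀv=91.256321  D=ac−b²=52.520301
λ₁=(c·0.149−b)/D = (91.256321·0.149−10.054648)/52.520301 = 0.067451
λ₂=(a−b·0.149)/D = (1.683349−10.054648·0.149)/52.520301 = 0.003526
w* = 0.067451·u + 0.003526·v:
  w_0 = 0.067451·-0.2010 + 0.003526·7.2574 = 0.0120  (Boeing)
  w_1 = 0.067451·0.7712 + 0.003526·5.7086 = 0.0722  (Visa)
  w_2 = 0.067451·3.0775 + 0.003526·22.1514 = 0.2857  (GE)
  w_3 = 0.067451·2.3163 + 0.003526·13.6360 = 0.2043  (Nike)
  w_4 = 0.067451·-0.1629 + 0.003526·24.5057 = 0.0754  (Disney)
  w_5 = 0.067451·4.2534 + 0.003526·17.9972 = 0.3504  (Ford)
Σw_i=1.0000  μᵀw=0.1490
σ²=wᵀΣw=λ₁·μ_p+λ₂ = 0.067451·0.149 + 0.003526 = 0.013577 ≈ 0.0136
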